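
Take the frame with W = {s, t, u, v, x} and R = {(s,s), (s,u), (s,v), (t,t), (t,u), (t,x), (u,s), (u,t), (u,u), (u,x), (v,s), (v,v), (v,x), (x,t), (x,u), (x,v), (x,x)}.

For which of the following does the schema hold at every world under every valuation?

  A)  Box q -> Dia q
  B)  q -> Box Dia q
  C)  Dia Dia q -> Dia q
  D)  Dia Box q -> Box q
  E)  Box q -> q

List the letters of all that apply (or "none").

A, B, E

R is reflexive: each world relates to itself.
R is symmetric: every R-edge is matched by its reverse.
R is not transitive: s R u and u R t but not s R t.
R is not euclidean: s R u and s R v but not u R v.
R is serial: every world has an R-successor.
(A) Box q -> Dia q (axiom D) characterises the serial frames. R is serial — valid.
(B) q -> Box Dia q (axiom B) characterises the symmetric frames. R is symmetric — valid.
(C) Dia Dia q -> Dia q is the dual of axiom 4, which corresponds to transitivity. R is not transitive — not valid.
(D) the dual of axiom 5: valid iff R is euclidean. R is not euclidean — not valid.
(E) Box q -> q is axiom T, which corresponds to reflexivity. R is reflexive — valid.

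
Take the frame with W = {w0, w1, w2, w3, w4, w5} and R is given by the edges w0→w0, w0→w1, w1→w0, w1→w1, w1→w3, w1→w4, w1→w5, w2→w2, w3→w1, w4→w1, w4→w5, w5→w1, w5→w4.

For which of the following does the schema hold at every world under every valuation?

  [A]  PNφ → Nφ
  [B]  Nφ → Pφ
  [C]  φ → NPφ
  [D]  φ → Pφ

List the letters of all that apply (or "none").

R is not reflexive: not w3 R w3.
R is symmetric: every R-edge is matched by its reverse.
R is not euclidean: w1 R w0 and w1 R w3 but not w0 R w3.
R is serial: every world has an R-successor.
(A) PNφ → Nφ is the dual of axiom 5, which corresponds to the euclidean property. R is not euclidean — not valid.
(B) axiom D: valid iff R is serial. R is serial — valid.
(C) φ → NPφ (axiom B) characterises the symmetric frames. R is symmetric — valid.
(D) φ → Pφ is the dual of axiom T, which corresponds to reflexivity. R is not reflexive — not valid.

B, C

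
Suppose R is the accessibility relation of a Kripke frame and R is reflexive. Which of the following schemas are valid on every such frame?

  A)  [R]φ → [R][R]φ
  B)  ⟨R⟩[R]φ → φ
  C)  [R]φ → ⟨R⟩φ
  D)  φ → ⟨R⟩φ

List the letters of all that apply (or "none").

C, D

A reflexive relation is serial.
(A) [R]φ → [R][R]φ is axiom 4; it is valid on a frame exactly when R is transitive. Such an R need not be transitive, so not valid.
(B) ⟨R⟩[R]φ → φ (the dual of axiom B) characterises the symmetric frames. Such an R need not be symmetric — not valid.
(C) axiom D: valid iff R is serial. Every such R is serial — valid.
(D) φ → ⟨R⟩φ is the dual of axiom T; it is valid on a frame exactly when R is reflexive. Every such R is reflexive, so valid.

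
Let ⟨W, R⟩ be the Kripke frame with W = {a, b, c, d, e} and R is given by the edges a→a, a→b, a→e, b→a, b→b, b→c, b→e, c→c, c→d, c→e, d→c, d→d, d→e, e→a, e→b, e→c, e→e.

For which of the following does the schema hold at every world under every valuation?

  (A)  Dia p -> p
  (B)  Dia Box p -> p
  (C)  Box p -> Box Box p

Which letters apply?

R is not symmetric: b R c but not c R b.
R is not transitive: a R b and b R c but not a R c.
R is not a subset of the identity: a R b with a ≠ b.
(A) Dia p -> p is the converse of T; it holds exactly when R ⊆ identity. Here R ⊄ identity — not valid.
(B) Dia Box p -> p is the dual of axiom B; it is valid on a frame exactly when R is symmetric. R is not symmetric, so not valid.
(C) Box p -> Box Box p is axiom 4, which corresponds to transitivity. R is not transitive — not valid.

none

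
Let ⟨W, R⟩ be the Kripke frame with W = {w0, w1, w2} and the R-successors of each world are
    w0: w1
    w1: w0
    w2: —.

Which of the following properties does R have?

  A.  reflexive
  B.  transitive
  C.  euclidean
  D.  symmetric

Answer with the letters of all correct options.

(A) not reflexive: not w0 R w0.
(B) not transitive: w0 R w1 and w1 R w0 but not w0 R w0.
(C) not euclidean: w0 R w1 and w0 R w1 but not w1 R w1.
(D) symmetric: every R-edge is matched by its reverse.

D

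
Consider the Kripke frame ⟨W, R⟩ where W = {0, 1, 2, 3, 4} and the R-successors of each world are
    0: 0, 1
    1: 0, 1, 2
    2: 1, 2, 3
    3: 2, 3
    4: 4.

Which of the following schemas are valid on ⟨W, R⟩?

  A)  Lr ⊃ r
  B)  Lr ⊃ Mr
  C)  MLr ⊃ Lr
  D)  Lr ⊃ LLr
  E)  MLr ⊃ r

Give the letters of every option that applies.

A, B, E

R is reflexive: each world relates to itself.
R is symmetric: every R-edge is matched by its reverse.
R is not transitive: 0 R 1 and 1 R 2 but not 0 R 2.
R is not euclidean: 1 R 0 and 1 R 2 but not 0 R 2.
R is serial: every world has an R-successor.
(A) Lr ⊃ r is axiom T, which corresponds to reflexivity. R is reflexive — valid.
(B) Lr ⊃ Mr is axiom D, which corresponds to seriality. R is serial — valid.
(C) MLr ⊃ Lr (the dual of axiom 5) characterises the euclidean frames. R is not euclidean — not valid.
(D) axiom 4: valid iff R is transitive. R is not transitive — not valid.
(E) the dual of axiom B: valid iff R is symmetric. R is symmetric — valid.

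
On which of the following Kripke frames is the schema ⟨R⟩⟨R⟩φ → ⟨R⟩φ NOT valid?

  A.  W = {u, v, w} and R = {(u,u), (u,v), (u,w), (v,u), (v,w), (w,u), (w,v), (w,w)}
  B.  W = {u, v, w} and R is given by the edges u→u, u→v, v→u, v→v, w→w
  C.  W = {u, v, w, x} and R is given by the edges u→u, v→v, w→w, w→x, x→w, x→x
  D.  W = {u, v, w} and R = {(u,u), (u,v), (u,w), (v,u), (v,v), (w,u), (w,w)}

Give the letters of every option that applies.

A, D

The schema ⟨R⟩⟨R⟩φ → ⟨R⟩φ is the dual of axiom 4; it is valid on a frame iff R is transitive.
(A) R is not transitive (v R u and u R v but not v R v), so the schema fails here.
(B) R is transitive (R is closed under composition), so the schema is valid here.
(C) R is transitive (R is closed under composition), so the schema is valid here.
(D) R is not transitive (v R u and u R w but not v R w), so the schema fails here.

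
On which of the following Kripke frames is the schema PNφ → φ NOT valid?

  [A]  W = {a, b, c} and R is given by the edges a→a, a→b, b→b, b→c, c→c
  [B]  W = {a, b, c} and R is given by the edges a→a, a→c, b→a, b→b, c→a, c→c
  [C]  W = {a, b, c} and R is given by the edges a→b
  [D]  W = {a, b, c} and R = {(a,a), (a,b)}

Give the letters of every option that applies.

A, B, C, D

The schema PNφ → φ is the dual of axiom B; it is valid on a frame iff R is symmetric.
(A) R is not symmetric (a R b but not b R a), so the schema fails here.
(B) R is not symmetric (b R a but not a R b), so the schema fails here.
(C) R is not symmetric (a R b but not b R a), so the schema fails here.
(D) R is not symmetric (a R b but not b R a), so the schema fails here.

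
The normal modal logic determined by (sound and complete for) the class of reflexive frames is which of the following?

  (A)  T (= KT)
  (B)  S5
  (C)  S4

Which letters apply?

(A) T (= KT) is determined by exactly this class.
(B) S5 is determined by the class of reflexive, symmetric, and transitive frames.
(C) S4 is determined by the class of reflexive and transitive frames.

A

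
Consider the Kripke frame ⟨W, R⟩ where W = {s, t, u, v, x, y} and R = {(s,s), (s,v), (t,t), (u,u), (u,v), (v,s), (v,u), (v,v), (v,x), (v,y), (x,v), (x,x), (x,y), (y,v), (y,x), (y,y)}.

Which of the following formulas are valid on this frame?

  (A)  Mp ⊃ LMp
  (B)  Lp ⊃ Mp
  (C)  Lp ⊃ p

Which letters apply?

B, C

R is reflexive: each world relates to itself.
R is not euclidean: v R s and v R u but not s R u.
R is serial: every world has an R-successor.
(A) Mp ⊃ LMp is axiom 5, which corresponds to the euclidean property. R is not euclidean — not valid.
(B) Lp ⊃ Mp is axiom D, which corresponds to seriality. R is serial — valid.
(C) Lp ⊃ p is axiom T, which corresponds to reflexivity. R is reflexive — valid.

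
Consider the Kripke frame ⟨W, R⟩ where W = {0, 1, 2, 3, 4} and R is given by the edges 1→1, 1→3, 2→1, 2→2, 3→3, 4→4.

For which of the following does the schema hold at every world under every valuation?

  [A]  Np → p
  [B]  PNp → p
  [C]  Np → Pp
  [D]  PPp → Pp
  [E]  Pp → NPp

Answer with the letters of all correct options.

R is not reflexive: not 0 R 0.
R is not symmetric: 1 R 3 but not 3 R 1.
R is not transitive: 2 R 1 and 1 R 3 but not 2 R 3.
R is not euclidean: 1 R 3 and 1 R 1 but not 3 R 1.
R is not serial: 0 has no R-successor.
(A) Np → p is axiom T, which corresponds to reflexivity. R is not reflexive — not valid.
(B) PNp → p is the dual of axiom B; it is valid on a frame exactly when R is symmetric. R is not symmetric, so not valid.
(C) Np → Pp is axiom D; it is valid on a frame exactly when R is serial. R is not serial, so not valid.
(D) PPp → Pp (the dual of axiom 4) characterises the transitive frames. R is not transitive — not valid.
(E) axiom 5: valid iff R is euclidean. R is not euclidean — not valid.

none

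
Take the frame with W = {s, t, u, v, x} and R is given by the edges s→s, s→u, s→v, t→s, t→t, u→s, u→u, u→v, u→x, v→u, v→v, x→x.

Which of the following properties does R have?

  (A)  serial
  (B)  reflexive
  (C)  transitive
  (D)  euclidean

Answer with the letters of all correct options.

(A) serial: every world has an R-successor.
(B) reflexive: each world relates to itself.
(C) not transitive: s R u and u R x but not s R x.
(D) not euclidean: s R v and s R s but not v R s.

A, B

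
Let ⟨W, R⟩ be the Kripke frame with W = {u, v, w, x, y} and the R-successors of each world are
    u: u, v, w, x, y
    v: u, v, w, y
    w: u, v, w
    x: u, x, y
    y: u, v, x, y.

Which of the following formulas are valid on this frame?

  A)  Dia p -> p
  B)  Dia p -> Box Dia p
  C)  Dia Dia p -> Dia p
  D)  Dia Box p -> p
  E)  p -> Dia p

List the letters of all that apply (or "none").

R is reflexive: each world relates to itself.
R is symmetric: every R-edge is matched by its reverse.
R is not transitive: v R u and u R x but not v R x.
R is not euclidean: u R v and u R x but not v R x.
R is not a subset of the identity: u R v with u ≠ v.
(A) Dia p -> p is the converse of T; it holds exactly when R ⊆ identity. Here R ⊄ identity — not valid.
(B) Dia p -> Box Dia p (axiom 5) characterises the euclidean frames. R is not euclidean — not valid.
(C) Dia Dia p -> Dia p (the dual of axiom 4) characterises the transitive frames. R is not transitive — not valid.
(D) Dia Box p -> p is the dual of axiom B, which corresponds to symmetry. R is symmetric — valid.
(E) p -> Dia p is the dual of axiom T; it is valid on a frame exactly when R is reflexive. R is reflexive, so valid.

D, E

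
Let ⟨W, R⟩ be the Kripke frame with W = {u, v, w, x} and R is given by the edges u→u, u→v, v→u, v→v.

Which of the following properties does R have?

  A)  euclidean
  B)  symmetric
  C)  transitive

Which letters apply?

(A) euclidean: any two R-successors of the same world are R-related.
(B) symmetric: every R-edge is matched by its reverse.
(C) transitive: R is closed under composition.

A, B, C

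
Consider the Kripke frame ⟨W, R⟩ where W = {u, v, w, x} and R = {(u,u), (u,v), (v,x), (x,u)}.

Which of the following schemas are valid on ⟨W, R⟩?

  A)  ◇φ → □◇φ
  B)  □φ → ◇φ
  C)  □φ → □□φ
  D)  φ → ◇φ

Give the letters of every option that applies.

none

R is not reflexive: not v R v.
R is not transitive: u R v and v R x but not u R x.
R is not euclidean: u R v and u R u but not v R u.
R is not serial: w has no R-successor.
(A) ◇φ → □◇φ is axiom 5; it is valid on a frame exactly when R is euclidean. R is not euclidean, so not valid.
(B) □φ → ◇φ (axiom D) characterises the serial frames. R is not serial — not valid.
(C) □φ → □□φ is axiom 4, which corresponds to transitivity. R is not transitive — not valid.
(D) φ → ◇φ is the dual of axiom T, which corresponds to reflexivity. R is not reflexive — not valid.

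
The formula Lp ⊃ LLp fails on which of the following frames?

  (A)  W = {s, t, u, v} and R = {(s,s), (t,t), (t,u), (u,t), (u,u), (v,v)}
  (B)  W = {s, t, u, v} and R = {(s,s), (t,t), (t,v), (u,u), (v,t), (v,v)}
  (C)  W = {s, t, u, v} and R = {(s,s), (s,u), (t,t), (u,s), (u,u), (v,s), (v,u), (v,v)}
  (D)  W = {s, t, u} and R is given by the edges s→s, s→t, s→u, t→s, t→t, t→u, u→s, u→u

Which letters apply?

D

The schema Lp ⊃ LLp is axiom 4; it is valid on a frame iff R is transitive.
(A) R is transitive (R is closed under composition), so the schema is valid here.
(B) R is transitive (R is closed under composition), so the schema is valid here.
(C) R is transitive (R is closed under composition), so the schema is valid here.
(D) R is not transitive (u R s and s R t but not u R t), so the schema fails here.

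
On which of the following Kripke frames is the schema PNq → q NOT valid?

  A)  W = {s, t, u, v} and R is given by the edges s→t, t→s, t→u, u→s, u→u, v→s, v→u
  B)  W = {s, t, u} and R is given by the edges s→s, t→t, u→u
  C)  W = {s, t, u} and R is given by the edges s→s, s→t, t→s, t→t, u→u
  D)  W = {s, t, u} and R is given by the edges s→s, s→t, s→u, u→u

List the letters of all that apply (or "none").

A, D

The schema PNq → q is the dual of axiom B; it is valid on a frame iff R is symmetric.
(A) R is not symmetric (t R u but not u R t), so the schema fails here.
(B) R is symmetric (every R-edge is matched by its reverse), so the schema is valid here.
(C) R is symmetric (every R-edge is matched by its reverse), so the schema is valid here.
(D) R is not symmetric (s R t but not t R s), so the schema fails here.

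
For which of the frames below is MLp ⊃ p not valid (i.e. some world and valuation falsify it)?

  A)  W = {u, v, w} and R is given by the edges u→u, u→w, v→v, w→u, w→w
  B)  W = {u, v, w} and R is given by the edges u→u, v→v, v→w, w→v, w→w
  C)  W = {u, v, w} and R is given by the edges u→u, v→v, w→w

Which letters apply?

none

The schema MLp ⊃ p is the dual of axiom B; it is valid on a frame iff R is symmetric.
(A) R is symmetric (every R-edge is matched by its reverse), so the schema is valid here.
(B) R is symmetric (every R-edge is matched by its reverse), so the schema is valid here.
(C) R is symmetric (every R-edge is matched by its reverse), so the schema is valid here.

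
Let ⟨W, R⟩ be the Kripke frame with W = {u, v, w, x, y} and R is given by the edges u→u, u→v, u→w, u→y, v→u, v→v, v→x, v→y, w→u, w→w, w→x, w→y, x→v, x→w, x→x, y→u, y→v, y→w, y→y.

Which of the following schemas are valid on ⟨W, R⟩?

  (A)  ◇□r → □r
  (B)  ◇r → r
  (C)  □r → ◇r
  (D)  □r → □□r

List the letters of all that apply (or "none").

C

R is not transitive: u R v and v R x but not u R x.
R is not euclidean: u R v and u R w but not v R w.
R is serial: every world has an R-successor.
R is not a subset of the identity: u R v with u ≠ v.
(A) ◇□r → □r (the dual of axiom 5) characterises the euclidean frames. R is not euclidean — not valid.
(B) ◇r → r (the converse of T) corresponds to R being a subset of the identity. Here R ⊄ identity, so not valid.
(C) □r → ◇r is axiom D, which corresponds to seriality. R is serial — valid.
(D) □r → □□r (axiom 4) characterises the transitive frames. R is not transitive — not valid.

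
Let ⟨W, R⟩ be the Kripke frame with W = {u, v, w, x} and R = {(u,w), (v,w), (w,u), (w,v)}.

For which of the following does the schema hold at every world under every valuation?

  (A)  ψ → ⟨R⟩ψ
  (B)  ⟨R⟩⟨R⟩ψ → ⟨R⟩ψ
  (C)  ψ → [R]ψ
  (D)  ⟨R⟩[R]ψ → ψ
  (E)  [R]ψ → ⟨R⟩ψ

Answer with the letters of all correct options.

D

R is not reflexive: not u R u.
R is symmetric: every R-edge is matched by its reverse.
R is not transitive: u R w and w R u but not u R u.
R is not serial: x has no R-successor.
R is not a subset of the identity: u R w with u ≠ w.
(A) ψ → ⟨R⟩ψ is the dual of axiom T; it is valid on a frame exactly when R is reflexive. R is not reflexive, so not valid.
(B) ⟨R⟩⟨R⟩ψ → ⟨R⟩ψ is the dual of axiom 4, which corresponds to transitivity. R is not transitive — not valid.
(C) ψ → [R]ψ is valid only on frames where every R-edge is a self-loop. Here R ⊄ identity — not valid.
(D) the dual of axiom B: valid iff R is symmetric. R is symmetric — valid.
(E) [R]ψ → ⟨R⟩ψ (axiom D) characterises the serial frames. R is not serial — not valid.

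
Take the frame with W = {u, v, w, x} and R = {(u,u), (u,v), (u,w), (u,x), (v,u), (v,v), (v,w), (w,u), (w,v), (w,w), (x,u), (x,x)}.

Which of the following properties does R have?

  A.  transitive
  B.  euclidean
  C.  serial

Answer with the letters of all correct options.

(A) not transitive: v R u and u R x but not v R x.
(B) not euclidean: u R v and u R x but not v R x.
(C) serial: every world has an R-successor.

C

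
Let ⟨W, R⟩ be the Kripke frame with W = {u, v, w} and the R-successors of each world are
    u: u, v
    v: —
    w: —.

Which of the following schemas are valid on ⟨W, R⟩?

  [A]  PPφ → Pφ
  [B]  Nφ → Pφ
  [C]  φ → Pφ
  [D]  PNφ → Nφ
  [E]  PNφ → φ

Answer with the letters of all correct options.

R is not reflexive: not v R v.
R is not symmetric: u R v but not v R u.
R is transitive: R is closed under composition.
R is not euclidean: u R v and u R u but not v R u.
R is not serial: v has no R-successor.
(A) PPφ → Pφ is the dual of axiom 4, which corresponds to transitivity. R is transitive — valid.
(B) Nφ → Pφ is axiom D, which corresponds to seriality. R is not serial — not valid.
(C) φ → Pφ is the dual of axiom T, which corresponds to reflexivity. R is not reflexive — not valid.
(D) PNφ → Nφ is the dual of axiom 5, which corresponds to the euclidean property. R is not euclidean — not valid.
(E) PNφ → φ is the dual of axiom B, which corresponds to symmetry. R is not symmetric — not valid.

A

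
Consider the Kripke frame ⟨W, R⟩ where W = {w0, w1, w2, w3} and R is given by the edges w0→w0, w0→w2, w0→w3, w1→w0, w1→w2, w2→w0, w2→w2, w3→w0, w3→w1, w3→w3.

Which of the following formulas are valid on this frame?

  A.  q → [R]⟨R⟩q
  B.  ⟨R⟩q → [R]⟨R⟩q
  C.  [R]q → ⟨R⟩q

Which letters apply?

C

R is not symmetric: w1 R w0 but not w0 R w1.
R is not euclidean: w0 R w2 and w0 R w3 but not w2 R w3.
R is serial: every world has an R-successor.
(A) q → [R]⟨R⟩q is axiom B; it is valid on a frame exactly when R is symmetric. R is not symmetric, so not valid.
(B) axiom 5: valid iff R is euclidean. R is not euclidean — not valid.
(C) [R]q → ⟨R⟩q is axiom D, which corresponds to seriality. R is serial — valid.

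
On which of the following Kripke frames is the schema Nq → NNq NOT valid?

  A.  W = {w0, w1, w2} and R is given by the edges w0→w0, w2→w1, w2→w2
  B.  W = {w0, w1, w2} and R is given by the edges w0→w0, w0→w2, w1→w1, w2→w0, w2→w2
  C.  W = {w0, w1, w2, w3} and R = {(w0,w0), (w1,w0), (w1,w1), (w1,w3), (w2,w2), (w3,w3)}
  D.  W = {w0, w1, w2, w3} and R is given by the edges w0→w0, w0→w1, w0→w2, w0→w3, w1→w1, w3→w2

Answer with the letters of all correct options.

none

The schema Nq → NNq is axiom 4; it is valid on a frame iff R is transitive.
(A) R is transitive (R is closed under composition), so the schema is valid here.
(B) R is transitive (R is closed under composition), so the schema is valid here.
(C) R is transitive (R is closed under composition), so the schema is valid here.
(D) R is transitive (R is closed under composition), so the schema is valid here.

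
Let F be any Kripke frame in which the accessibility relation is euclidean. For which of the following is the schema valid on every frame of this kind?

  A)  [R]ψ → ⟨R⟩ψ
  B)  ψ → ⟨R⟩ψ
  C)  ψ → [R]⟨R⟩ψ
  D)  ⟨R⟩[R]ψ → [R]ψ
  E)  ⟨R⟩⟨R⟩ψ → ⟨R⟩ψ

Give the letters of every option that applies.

D

(A) [R]ψ → ⟨R⟩ψ is axiom D, which corresponds to seriality. Such an R need not be serial — not valid.
(B) ψ → ⟨R⟩ψ (the dual of axiom T) characterises the reflexive frames. Such an R need not be reflexive — not valid.
(C) ψ → [R]⟨R⟩ψ is axiom B; it is valid on a frame exactly when R is symmetric. Such an R need not be symmetric, so not valid.
(D) ⟨R⟩[R]ψ → [R]ψ (the dual of axiom 5) characterises the euclidean frames. Every such R is euclidean — valid.
(E) ⟨R⟩⟨R⟩ψ → ⟨R⟩ψ is the dual of axiom 4; it is valid on a frame exactly when R is transitive. Such an R need not be transitive, so not valid.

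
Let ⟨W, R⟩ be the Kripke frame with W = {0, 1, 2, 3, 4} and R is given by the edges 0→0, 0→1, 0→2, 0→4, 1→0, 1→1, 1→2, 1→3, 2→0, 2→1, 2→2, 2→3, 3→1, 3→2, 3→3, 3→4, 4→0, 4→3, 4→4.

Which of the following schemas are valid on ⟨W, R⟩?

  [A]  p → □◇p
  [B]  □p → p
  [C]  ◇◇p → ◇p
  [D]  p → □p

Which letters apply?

A, B

R is reflexive: each world relates to itself.
R is symmetric: every R-edge is matched by its reverse.
R is not transitive: 0 R 1 and 1 R 3 but not 0 R 3.
R is not a subset of the identity: 0 R 1 with 0 ≠ 1.
(A) p → □◇p is axiom B, which corresponds to symmetry. R is symmetric — valid.
(B) □p → p is axiom T; it is valid on a frame exactly when R is reflexive. R is reflexive, so valid.
(C) ◇◇p → ◇p is the dual of axiom 4; it is valid on a frame exactly when R is transitive. R is not transitive, so not valid.
(D) p → □p (equivalent to ◇p→p) corresponds to R being a subset of the identity. Here R ⊄ identity, so not valid.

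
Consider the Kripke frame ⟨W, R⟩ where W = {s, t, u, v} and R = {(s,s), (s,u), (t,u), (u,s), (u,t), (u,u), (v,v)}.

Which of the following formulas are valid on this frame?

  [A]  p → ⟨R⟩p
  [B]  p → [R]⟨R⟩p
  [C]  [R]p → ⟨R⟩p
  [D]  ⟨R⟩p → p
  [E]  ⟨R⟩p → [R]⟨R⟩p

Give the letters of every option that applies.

B, C

R is not reflexive: not t R t.
R is symmetric: every R-edge is matched by its reverse.
R is not euclidean: u R s and u R t but not s R t.
R is serial: every world has an R-successor.
R is not a subset of the identity: s R u with s ≠ u.
(A) p → ⟨R⟩p (the dual of axiom T) characterises the reflexive frames. R is not reflexive — not valid.
(B) p → [R]⟨R⟩p is axiom B, which corresponds to symmetry. R is symmetric — valid.
(C) [R]p → ⟨R⟩p (axiom D) characterises the serial frames. R is serial — valid.
(D) ⟨R⟩p → p (the converse of T) corresponds to R being a subset of the identity. Here R ⊄ identity, so not valid.
(E) ⟨R⟩p → [R]⟨R⟩p is axiom 5; it is valid on a frame exactly when R is euclidean. R is not euclidean, so not valid.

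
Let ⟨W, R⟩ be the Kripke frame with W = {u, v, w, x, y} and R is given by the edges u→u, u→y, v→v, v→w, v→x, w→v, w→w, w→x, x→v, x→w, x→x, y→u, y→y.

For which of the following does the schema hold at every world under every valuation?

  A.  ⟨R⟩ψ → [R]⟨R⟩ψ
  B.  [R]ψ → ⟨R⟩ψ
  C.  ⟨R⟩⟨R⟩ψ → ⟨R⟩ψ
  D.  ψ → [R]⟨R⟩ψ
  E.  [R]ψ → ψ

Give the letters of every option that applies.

R is reflexive: each world relates to itself.
R is symmetric: every R-edge is matched by its reverse.
R is transitive: R is closed under composition.
R is euclidean: any two R-successors of the same world are R-related.
R is serial: every world has an R-successor.
(A) ⟨R⟩ψ → [R]⟨R⟩ψ (axiom 5) characterises the euclidean frames. R is euclidean — valid.
(B) [R]ψ → ⟨R⟩ψ is axiom D; it is valid on a frame exactly when R is serial. R is serial, so valid.
(C) ⟨R⟩⟨R⟩ψ → ⟨R⟩ψ is the dual of axiom 4; it is valid on a frame exactly when R is transitive. R is transitive, so valid.
(D) ψ → [R]⟨R⟩ψ is axiom B; it is valid on a frame exactly when R is symmetric. R is symmetric, so valid.
(E) [R]ψ → ψ (axiom T) characterises the reflexive frames. R is reflexive — valid.

A, B, C, D, E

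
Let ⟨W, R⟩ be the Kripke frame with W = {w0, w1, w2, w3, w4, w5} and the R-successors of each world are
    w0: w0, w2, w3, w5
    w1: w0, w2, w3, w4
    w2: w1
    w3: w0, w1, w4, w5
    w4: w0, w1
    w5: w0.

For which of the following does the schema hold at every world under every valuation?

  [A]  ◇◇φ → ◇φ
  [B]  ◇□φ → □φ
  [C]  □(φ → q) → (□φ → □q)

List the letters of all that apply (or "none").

C

R is not transitive: w0 R w2 and w2 R w1 but not w0 R w1.
R is not euclidean: w0 R w2 and w0 R w0 but not w2 R w0.
(A) ◇◇φ → ◇φ is the dual of axiom 4, which corresponds to transitivity. R is not transitive — not valid.
(B) ◇□φ → □φ (the dual of axiom 5) characterises the euclidean frames. R is not euclidean — not valid.
(C) this is just K, valid on every normal frame.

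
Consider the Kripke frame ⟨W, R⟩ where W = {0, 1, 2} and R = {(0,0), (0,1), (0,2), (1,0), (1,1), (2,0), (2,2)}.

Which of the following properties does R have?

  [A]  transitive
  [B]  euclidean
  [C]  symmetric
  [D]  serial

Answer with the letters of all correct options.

(A) not transitive: 1 R 0 and 0 R 2 but not 1 R 2.
(B) not euclidean: 0 R 1 and 0 R 2 but not 1 R 2.
(C) symmetric: every R-edge is matched by its reverse.
(D) serial: every world has an R-successor.

C, D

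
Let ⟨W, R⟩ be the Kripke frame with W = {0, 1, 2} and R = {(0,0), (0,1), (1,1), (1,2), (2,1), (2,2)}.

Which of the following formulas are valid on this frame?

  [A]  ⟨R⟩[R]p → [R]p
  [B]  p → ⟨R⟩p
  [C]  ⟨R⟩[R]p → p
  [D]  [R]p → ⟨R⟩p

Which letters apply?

B, D

R is reflexive: each world relates to itself.
R is not symmetric: 0 R 1 but not 1 R 0.
R is not euclidean: 0 R 1 and 0 R 0 but not 1 R 0.
R is serial: every world has an R-successor.
(A) ⟨R⟩[R]p → [R]p is the dual of axiom 5, which corresponds to the euclidean property. R is not euclidean — not valid.
(B) the dual of axiom T: valid iff R is reflexive. R is reflexive — valid.
(C) the dual of axiom B: valid iff R is symmetric. R is not symmetric — not valid.
(D) [R]p → ⟨R⟩p (axiom D) characterises the serial frames. R is serial — valid.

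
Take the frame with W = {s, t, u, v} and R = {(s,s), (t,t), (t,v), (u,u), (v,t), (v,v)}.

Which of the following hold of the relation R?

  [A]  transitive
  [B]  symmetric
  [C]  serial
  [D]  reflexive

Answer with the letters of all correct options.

A, B, C, D

(A) transitive: R is closed under composition.
(B) symmetric: every R-edge is matched by its reverse.
(C) serial: every world has an R-successor.
(D) reflexive: each world relates to itself.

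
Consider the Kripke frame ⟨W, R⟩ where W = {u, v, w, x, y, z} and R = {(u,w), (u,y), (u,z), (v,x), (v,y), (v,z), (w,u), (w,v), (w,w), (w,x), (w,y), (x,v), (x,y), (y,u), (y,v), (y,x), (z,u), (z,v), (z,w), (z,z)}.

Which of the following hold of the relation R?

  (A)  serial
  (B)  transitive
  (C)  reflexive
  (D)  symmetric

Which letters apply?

(A) serial: every world has an R-successor.
(B) not transitive: u R w and w R u but not u R u.
(C) not reflexive: not u R u.
(D) not symmetric: w R v but not v R w.

A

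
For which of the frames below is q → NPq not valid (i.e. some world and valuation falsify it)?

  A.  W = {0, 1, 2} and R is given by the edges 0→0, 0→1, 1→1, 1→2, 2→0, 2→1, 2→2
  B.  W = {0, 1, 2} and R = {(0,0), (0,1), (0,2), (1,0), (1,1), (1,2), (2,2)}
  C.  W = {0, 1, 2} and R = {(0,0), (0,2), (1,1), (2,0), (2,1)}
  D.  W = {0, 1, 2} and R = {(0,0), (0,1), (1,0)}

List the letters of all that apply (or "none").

The schema q → NPq is axiom B; it is valid on a frame iff R is symmetric.
(A) R is not symmetric (0 R 1 but not 1 R 0), so the schema fails here.
(B) R is not symmetric (0 R 2 but not 2 R 0), so the schema fails here.
(C) R is not symmetric (2 R 1 but not 1 R 2), so the schema fails here.
(D) R is symmetric (every R-edge is matched by its reverse), so the schema is valid here.

A, B, C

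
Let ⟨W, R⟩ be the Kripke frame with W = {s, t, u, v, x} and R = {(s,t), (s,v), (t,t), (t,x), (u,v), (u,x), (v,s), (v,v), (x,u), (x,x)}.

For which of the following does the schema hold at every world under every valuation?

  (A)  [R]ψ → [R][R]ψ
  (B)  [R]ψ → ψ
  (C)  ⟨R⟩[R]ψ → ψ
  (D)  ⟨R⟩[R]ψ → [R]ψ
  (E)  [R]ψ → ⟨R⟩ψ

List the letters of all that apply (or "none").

E

R is not reflexive: not s R s.
R is not symmetric: s R t but not t R s.
R is not transitive: s R t and t R x but not s R x.
R is not euclidean: s R t and s R v but not t R v.
R is serial: every world has an R-successor.
(A) [R]ψ → [R][R]ψ is axiom 4, which corresponds to transitivity. R is not transitive — not valid.
(B) [R]ψ → ψ is axiom T, which corresponds to reflexivity. R is not reflexive — not valid.
(C) the dual of axiom B: valid iff R is symmetric. R is not symmetric — not valid.
(D) ⟨R⟩[R]ψ → [R]ψ is the dual of axiom 5; it is valid on a frame exactly when R is euclidean. R is not euclidean, so not valid.
(E) [R]ψ → ⟨R⟩ψ is axiom D, which corresponds to seriality. R is serial — valid.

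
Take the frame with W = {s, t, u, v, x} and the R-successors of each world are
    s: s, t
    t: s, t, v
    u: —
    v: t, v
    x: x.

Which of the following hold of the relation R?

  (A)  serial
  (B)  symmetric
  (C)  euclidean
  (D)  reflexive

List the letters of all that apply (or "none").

(A) not serial: u has no R-successor.
(B) symmetric: every R-edge is matched by its reverse.
(C) not euclidean: t R s and t R v but not s R v.
(D) not reflexive: not u R u.

B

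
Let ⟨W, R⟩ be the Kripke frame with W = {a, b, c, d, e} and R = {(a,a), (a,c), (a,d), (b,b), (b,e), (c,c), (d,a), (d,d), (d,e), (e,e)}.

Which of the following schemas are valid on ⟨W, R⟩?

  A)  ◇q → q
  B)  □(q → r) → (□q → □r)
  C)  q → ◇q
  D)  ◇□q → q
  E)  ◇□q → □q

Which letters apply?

B, C

R is reflexive: each world relates to itself.
R is not symmetric: a R c but not c R a.
R is not euclidean: a R c and a R a but not c R a.
R is not a subset of the identity: a R c with a ≠ c.
(A) ◇q → q is the converse of T; it holds exactly when R ⊆ identity. Here R ⊄ identity — not valid.
(B) this is just K, valid on every normal frame.
(C) q → ◇q is the dual of axiom T, which corresponds to reflexivity. R is reflexive — valid.
(D) ◇□q → q (the dual of axiom B) characterises the symmetric frames. R is not symmetric — not valid.
(E) ◇□q → □q (the dual of axiom 5) characterises the euclidean frames. R is not euclidean — not valid.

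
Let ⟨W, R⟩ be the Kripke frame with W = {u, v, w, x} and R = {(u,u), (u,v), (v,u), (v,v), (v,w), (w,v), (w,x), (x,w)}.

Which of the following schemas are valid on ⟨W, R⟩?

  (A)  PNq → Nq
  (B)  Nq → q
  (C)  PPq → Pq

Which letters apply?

R is not reflexive: not w R w.
R is not transitive: u R v and v R w but not u R w.
R is not euclidean: v R u and v R w but not u R w.
(A) PNq → Nq (the dual of axiom 5) characterises the euclidean frames. R is not euclidean — not valid.
(B) axiom T: valid iff R is reflexive. R is not reflexive — not valid.
(C) PPq → Pq (the dual of axiom 4) characterises the transitive frames. R is not transitive — not valid.

none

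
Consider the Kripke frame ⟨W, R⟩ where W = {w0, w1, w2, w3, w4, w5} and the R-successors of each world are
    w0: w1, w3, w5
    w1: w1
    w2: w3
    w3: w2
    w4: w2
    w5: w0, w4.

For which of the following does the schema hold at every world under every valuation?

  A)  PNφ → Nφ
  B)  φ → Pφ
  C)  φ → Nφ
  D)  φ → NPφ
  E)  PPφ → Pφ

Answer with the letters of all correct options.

none

R is not reflexive: not w0 R w0.
R is not symmetric: w0 R w1 but not w1 R w0.
R is not transitive: w0 R w3 and w3 R w2 but not w0 R w2.
R is not euclidean: w0 R w1 and w0 R w3 but not w1 R w3.
R is not a subset of the identity: w0 R w1 with w0 ≠ w1.
(A) PNφ → Nφ (the dual of axiom 5) characterises the euclidean frames. R is not euclidean — not valid.
(B) φ → Pφ is the dual of axiom T, which corresponds to reflexivity. R is not reflexive — not valid.
(C) φ → Nφ is equivalent to ◇p→p; it holds exactly when R ⊆ identity. Here R ⊄ identity — not valid.
(D) φ → NPφ is axiom B; it is valid on a frame exactly when R is symmetric. R is not symmetric, so not valid.
(E) the dual of axiom 4: valid iff R is transitive. R is not transitive — not valid.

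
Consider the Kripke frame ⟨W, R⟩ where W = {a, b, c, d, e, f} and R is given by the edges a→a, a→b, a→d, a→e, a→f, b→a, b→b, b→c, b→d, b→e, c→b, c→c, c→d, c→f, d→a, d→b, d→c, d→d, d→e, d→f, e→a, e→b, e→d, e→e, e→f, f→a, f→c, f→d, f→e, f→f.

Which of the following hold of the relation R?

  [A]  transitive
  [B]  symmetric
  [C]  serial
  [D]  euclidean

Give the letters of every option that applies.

(A) not transitive: a R b and b R c but not a R c.
(B) symmetric: every R-edge is matched by its reverse.
(C) serial: every world has an R-successor.
(D) not euclidean: a R b and a R f but not b R f.

B, C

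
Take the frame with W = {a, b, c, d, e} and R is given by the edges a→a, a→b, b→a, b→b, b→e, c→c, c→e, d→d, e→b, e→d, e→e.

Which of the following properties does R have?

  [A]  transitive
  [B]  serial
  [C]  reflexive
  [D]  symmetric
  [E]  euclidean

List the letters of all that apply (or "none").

(A) not transitive: a R b and b R e but not a R e.
(B) serial: every world has an R-successor.
(C) reflexive: each world relates to itself.
(D) not symmetric: c R e but not e R c.
(E) not euclidean: b R a and b R e but not a R e.

B, C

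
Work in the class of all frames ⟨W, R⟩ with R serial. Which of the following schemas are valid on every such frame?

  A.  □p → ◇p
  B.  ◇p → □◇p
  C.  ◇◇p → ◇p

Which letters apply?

(A) axiom D: valid iff R is serial. Every such R is serial — valid.
(B) ◇p → □◇p is axiom 5, which corresponds to the euclidean property. Such an R need not be euclidean — not valid.
(C) the dual of axiom 4: valid iff R is transitive. Such an R need not be transitive — not valid.

A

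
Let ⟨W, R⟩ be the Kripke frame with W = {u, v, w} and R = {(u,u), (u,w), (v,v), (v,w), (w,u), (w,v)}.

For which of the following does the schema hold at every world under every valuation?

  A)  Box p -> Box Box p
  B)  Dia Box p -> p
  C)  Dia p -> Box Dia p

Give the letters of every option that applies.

B

R is symmetric: every R-edge is matched by its reverse.
R is not transitive: u R w and w R v but not u R v.
R is not euclidean: w R u and w R v but not u R v.
(A) Box p -> Box Box p is axiom 4; it is valid on a frame exactly when R is transitive. R is not transitive, so not valid.
(B) Dia Box p -> p is the dual of axiom B; it is valid on a frame exactly when R is symmetric. R is symmetric, so valid.
(C) Dia p -> Box Dia p is axiom 5, which corresponds to the euclidean property. R is not euclidean — not valid.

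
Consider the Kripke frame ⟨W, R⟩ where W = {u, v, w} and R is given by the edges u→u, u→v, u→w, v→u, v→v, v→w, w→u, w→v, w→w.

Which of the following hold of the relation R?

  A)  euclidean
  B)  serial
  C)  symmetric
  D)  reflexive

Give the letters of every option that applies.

(A) euclidean: any two R-successors of the same world are R-related.
(B) serial: every world has an R-successor.
(C) symmetric: every R-edge is matched by its reverse.
(D) reflexive: each world relates to itself.

A, B, C, D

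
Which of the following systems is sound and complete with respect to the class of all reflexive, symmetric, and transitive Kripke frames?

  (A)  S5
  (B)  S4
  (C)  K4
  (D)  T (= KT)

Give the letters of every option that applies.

(A) S5 is determined by exactly this class.
(B) S4 is determined by the class of reflexive and transitive frames.
(C) K4 is determined by the class of transitive frames.
(D) T (= KT) is determined by the class of reflexive frames.

A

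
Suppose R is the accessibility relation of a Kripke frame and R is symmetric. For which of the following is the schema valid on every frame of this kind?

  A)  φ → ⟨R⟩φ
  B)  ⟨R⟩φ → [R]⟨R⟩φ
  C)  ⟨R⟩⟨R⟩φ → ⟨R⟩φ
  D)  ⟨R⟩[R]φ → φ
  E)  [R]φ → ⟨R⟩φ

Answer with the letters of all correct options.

(A) φ → ⟨R⟩φ (the dual of axiom T) characterises the reflexive frames. Such an R need not be reflexive — not valid.
(B) ⟨R⟩φ → [R]⟨R⟩φ is axiom 5, which corresponds to the euclidean property. Such an R need not be euclidean — not valid.
(C) ⟨R⟩⟨R⟩φ → ⟨R⟩φ (the dual of axiom 4) characterises the transitive frames. Such an R need not be transitive — not valid.
(D) ⟨R⟩[R]φ → φ is the dual of axiom B, which corresponds to symmetry. Every such R is symmetric — valid.
(E) [R]φ → ⟨R⟩φ is axiom D; it is valid on a frame exactly when R is serial. Such an R need not be serial, so not valid.

D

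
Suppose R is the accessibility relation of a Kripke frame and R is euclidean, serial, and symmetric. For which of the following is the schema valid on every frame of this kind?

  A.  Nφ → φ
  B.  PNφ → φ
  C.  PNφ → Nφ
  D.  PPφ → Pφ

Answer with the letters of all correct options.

Serial, symmetric and euclidean together give transitive (from symmetry + euclidean) and then reflexive; the relation is an equivalence.
(A) Nφ → φ is axiom T; it is valid on a frame exactly when R is reflexive. Every such R is reflexive, so valid.
(B) PNφ → φ is the dual of axiom B; it is valid on a frame exactly when R is symmetric. Every such R is symmetric, so valid.
(C) PNφ → Nφ is the dual of axiom 5; it is valid on a frame exactly when R is euclidean. Every such R is euclidean, so valid.
(D) PPφ → Pφ is the dual of axiom 4; it is valid on a frame exactly when R is transitive. Every such R is transitive, so valid.

A, B, C, D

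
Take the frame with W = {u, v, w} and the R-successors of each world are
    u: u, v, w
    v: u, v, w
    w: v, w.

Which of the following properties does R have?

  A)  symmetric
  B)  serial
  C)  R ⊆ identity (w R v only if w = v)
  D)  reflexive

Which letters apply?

B, D

(A) not symmetric: u R w but not w R u.
(B) serial: every world has an R-successor.
(C) not ⊆ identity: u R v with u ≠ v.
(D) reflexive: each world relates to itself.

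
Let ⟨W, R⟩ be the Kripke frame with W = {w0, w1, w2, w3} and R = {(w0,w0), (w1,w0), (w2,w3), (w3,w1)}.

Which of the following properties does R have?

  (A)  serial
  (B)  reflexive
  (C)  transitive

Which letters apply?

(A) serial: every world has an R-successor.
(B) not reflexive: not w1 R w1.
(C) not transitive: w2 R w3 and w3 R w1 but not w2 R w1.

A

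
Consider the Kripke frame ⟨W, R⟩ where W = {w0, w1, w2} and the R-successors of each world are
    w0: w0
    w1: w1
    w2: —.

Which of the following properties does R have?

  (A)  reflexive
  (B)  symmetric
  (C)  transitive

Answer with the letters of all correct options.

B, C

(A) not reflexive: not w2 R w2.
(B) symmetric: every R-edge is matched by its reverse.
(C) transitive: R is closed under composition.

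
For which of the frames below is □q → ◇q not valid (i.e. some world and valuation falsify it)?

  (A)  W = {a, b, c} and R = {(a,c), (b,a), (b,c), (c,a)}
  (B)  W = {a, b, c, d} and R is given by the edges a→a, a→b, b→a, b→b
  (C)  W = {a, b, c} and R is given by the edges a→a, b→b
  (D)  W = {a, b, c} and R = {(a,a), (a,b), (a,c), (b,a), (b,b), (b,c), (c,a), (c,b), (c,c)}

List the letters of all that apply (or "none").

The schema □q → ◇q is axiom D; it is valid on a frame iff R is serial.
(A) R is serial (every world has an R-successor), so the schema is valid here.
(B) R is not serial (c has no R-successor), so the schema fails here.
(C) R is not serial (c has no R-successor), so the schema fails here.
(D) R is serial (every world has an R-successor), so the schema is valid here.

B, C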